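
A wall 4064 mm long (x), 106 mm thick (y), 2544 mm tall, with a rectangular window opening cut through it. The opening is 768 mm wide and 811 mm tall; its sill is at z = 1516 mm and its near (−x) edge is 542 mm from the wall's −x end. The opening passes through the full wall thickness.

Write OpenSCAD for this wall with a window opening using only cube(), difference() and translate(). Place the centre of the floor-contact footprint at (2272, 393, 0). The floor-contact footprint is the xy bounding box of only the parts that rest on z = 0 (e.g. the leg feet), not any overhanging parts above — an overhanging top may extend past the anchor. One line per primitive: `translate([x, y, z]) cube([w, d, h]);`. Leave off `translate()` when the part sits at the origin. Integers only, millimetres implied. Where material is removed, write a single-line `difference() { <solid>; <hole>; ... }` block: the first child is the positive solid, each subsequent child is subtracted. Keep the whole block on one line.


difference() { translate([240, 340, 0]) cube([4064, 106, 2544]); translate([782, 340, 1516]) cube([768, 106, 811]); }


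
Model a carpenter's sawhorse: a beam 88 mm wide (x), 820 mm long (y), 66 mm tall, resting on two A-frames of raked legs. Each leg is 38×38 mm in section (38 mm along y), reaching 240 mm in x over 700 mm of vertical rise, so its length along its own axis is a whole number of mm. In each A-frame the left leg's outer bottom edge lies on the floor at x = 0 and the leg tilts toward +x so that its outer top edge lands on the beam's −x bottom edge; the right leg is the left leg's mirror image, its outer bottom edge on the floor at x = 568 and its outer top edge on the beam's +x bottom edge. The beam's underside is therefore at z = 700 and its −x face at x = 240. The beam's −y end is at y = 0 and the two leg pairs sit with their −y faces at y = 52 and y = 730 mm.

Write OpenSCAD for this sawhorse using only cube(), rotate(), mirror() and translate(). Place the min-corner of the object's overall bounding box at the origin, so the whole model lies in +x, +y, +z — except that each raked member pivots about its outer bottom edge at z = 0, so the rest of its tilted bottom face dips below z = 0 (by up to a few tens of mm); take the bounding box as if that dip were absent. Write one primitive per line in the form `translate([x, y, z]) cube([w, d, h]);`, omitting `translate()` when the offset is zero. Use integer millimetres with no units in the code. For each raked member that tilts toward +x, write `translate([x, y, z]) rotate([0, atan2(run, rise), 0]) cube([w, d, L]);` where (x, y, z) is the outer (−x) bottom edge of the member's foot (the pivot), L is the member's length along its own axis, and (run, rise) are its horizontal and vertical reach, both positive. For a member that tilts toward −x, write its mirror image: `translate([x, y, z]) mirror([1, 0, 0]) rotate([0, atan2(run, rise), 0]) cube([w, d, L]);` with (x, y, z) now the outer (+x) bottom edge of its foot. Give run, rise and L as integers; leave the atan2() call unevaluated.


translate([240, 0, 700]) cube([88, 820, 66]);
translate([0, 52, 0]) rotate([0, atan2(240, 700), 0]) cube([38, 38, 740]);
translate([568, 52, 0]) mirror([1, 0, 0]) rotate([0, atan2(240, 700), 0]) cube([38, 38, 740]);
translate([0, 730, 0]) rotate([0, atan2(240, 700), 0]) cube([38, 38, 740]);
translate([568, 730, 0]) mirror([1, 0, 0]) rotate([0, atan2(240, 700), 0]) cube([38, 38, 740]);


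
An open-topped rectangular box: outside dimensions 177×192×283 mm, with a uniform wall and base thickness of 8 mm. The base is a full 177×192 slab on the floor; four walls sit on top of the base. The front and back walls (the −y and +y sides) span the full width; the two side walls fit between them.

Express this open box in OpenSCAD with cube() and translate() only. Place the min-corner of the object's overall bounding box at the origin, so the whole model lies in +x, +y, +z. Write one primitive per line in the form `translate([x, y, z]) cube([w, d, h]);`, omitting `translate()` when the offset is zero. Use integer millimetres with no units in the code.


cube([177, 192, 8]);
translate([0, 0, 8]) cube([177, 8, 275]);
translate([0, 184, 8]) cube([177, 8, 275]);
translate([0, 8, 8]) cube([8, 176, 275]);
translate([169, 8, 8]) cube([8, 176, 275]);


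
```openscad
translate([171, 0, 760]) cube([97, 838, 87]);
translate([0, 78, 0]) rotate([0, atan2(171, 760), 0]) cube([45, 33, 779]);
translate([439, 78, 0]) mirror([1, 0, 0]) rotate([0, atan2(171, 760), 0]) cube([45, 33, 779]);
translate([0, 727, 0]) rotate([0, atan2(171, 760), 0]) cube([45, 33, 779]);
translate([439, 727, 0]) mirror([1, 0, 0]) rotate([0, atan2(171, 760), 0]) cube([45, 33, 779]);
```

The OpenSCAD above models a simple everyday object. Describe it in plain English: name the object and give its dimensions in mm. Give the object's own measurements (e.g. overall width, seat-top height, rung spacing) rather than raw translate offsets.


A sawhorse. A 97×838×87 mm beam (x, y, z) sits on two A-frame leg pairs. Each pair is two raked legs of 45×33 mm section (33 mm along y) splaying symmetrically in x. Each leg rises 760 mm vertically over 171 mm of horizontal reach and is 779 mm long along its own axis. Every leg's outer bottom edge rests on the floor and its outer top edge meets a bottom edge of the beam — the left legs (tilting toward +x) meet the beam's −x bottom edge, the right legs (their mirror images, tilting toward −x) meet its +x bottom edge — so the leg tops tuck under the beam, the beam's underside is 760 mm above the floor, and the feet are 439 mm apart outside-to-outside with the beam centred between them. The two leg pairs are set in 78 mm from either end of the beam.


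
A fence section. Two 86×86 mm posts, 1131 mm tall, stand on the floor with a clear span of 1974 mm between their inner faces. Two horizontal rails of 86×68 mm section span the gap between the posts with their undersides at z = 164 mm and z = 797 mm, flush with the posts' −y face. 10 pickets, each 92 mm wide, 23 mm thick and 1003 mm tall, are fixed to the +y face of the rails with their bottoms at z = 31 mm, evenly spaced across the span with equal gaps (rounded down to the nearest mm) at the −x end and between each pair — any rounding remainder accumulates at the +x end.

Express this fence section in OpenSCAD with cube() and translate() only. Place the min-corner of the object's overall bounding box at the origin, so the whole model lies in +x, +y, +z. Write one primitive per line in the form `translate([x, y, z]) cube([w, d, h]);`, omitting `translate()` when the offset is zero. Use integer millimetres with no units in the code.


cube([86, 86, 1131]);
translate([2060, 0, 0]) cube([86, 86, 1131]);
translate([86, 0, 164]) cube([1974, 86, 68]);
translate([86, 0, 797]) cube([1974, 86, 68]);
translate([181, 86, 31]) cube([92, 23, 1003]);
translate([368, 86, 31]) cube([92, 23, 1003]);
translate([555, 86, 31]) cube([92, 23, 1003]);
translate([742, 86, 31]) cube([92, 23, 1003]);
translate([929, 86, 31]) cube([92, 23, 1003]);
translate([1116, 86, 31]) cube([92, 23, 1003]);
translate([1303, 86, 31]) cube([92, 23, 1003]);
translate([1490, 86, 31]) cube([92, 23, 1003]);
translate([1677, 86, 31]) cube([92, 23, 1003]);
translate([1864, 86, 31]) cube([92, 23, 1003]);


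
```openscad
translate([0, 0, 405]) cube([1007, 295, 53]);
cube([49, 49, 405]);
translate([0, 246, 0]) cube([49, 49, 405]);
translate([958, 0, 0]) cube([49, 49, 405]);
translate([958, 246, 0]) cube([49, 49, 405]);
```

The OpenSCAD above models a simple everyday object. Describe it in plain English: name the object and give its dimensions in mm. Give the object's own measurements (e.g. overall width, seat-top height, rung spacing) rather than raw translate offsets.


A long wooden bench with a 1007 mm (x) × 295 mm (y) seat, 53 mm thick, its top surface 458 mm above the floor. Four 49 mm square legs at the seat corners, flush with the edges, run from z = 0 to the seat underside.


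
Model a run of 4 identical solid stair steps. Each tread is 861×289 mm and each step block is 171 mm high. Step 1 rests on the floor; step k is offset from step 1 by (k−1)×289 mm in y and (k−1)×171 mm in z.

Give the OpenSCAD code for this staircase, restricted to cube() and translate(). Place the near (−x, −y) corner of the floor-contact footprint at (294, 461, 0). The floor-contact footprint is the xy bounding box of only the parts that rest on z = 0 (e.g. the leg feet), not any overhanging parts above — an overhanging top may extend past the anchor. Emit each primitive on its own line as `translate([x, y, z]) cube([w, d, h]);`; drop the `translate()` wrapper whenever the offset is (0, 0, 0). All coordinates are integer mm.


translate([294, 461, 0]) cube([861, 289, 171]);
translate([294, 750, 171]) cube([861, 289, 171]);
translate([294, 1039, 342]) cube([861, 289, 171]);
translate([294, 1328, 513]) cube([861, 289, 171]);


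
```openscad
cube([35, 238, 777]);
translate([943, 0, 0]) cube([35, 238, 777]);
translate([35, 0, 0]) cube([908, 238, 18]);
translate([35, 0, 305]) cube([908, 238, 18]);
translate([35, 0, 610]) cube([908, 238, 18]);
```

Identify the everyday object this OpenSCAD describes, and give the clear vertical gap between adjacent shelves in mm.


A bookshelf. The clear shelf gap is 287 mm.

Two tall side panels with 3 horizontal boards between them — a bookshelf. The first two shelf undersides are at z = 0 and z = 305; with shelf thickness 18, the clear gap is 305 − 0 − 18 = 287 mm.


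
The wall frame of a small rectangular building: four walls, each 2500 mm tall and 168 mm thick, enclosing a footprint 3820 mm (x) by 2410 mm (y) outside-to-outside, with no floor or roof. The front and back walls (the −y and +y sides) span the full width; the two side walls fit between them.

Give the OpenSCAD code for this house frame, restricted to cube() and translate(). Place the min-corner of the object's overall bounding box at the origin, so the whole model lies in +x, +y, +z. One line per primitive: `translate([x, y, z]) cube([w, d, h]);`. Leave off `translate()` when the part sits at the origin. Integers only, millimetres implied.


cube([3820, 168, 2500]);
translate([0, 2242, 0]) cube([3820, 168, 2500]);
translate([0, 168, 0]) cube([168, 2074, 2500]);
translate([3652, 168, 0]) cube([168, 2074, 2500]);


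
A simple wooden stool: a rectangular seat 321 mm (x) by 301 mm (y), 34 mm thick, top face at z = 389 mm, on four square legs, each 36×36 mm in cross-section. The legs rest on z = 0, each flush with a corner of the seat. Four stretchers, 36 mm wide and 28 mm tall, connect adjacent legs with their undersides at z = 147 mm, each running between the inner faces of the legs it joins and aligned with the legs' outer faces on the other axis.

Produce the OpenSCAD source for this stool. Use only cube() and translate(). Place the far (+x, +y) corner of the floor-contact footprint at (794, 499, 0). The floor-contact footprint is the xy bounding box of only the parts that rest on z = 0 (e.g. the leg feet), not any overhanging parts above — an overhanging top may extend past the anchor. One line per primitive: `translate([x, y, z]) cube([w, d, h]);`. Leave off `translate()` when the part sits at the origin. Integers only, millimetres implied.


// leg_h = 389 - 34 = 355
// stretcher span = 321 - 2*36 = 249
translate([473, 198, 355]) cube([321, 301, 34]);
translate([473, 198, 0]) cube([36, 36, 355]);
translate([758, 198, 0]) cube([36, 36, 355]);
translate([473, 463, 0]) cube([36, 36, 355]);
translate([758, 463, 0]) cube([36, 36, 355]);
translate([509, 198, 147]) cube([249, 36, 28]);
translate([509, 463, 147]) cube([249, 36, 28]);
translate([473, 234, 147]) cube([36, 229, 28]);
translate([758, 234, 147]) cube([36, 229, 28]);


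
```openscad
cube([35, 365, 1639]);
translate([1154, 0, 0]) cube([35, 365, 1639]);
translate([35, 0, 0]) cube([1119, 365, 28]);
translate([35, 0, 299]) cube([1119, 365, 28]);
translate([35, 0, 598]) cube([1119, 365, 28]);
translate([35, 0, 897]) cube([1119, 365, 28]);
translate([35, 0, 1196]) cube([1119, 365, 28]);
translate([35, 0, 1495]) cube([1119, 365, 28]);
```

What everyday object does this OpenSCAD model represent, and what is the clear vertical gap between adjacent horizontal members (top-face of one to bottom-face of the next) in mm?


A bookshelf. The clear shelf gap is 271 mm.

Two tall side panels with 6 horizontal boards between them — a bookshelf. The first two shelf undersides are at z = 0 and z = 299; with shelf thickness 28, the clear gap is 299 − 0 − 28 = 271 mm.


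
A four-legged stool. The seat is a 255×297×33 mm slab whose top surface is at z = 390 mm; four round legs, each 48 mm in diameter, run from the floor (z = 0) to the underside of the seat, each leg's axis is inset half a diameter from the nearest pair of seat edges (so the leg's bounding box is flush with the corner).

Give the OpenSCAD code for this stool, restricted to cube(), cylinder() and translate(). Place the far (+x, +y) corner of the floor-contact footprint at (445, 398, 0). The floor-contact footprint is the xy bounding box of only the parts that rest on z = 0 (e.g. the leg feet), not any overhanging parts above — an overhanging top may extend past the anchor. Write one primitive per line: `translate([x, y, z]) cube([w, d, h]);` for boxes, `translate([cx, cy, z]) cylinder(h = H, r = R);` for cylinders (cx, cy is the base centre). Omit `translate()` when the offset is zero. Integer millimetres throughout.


// leg_h = 390 - 33 = 357
translate([190, 101, 357]) cube([255, 297, 33]);
translate([214, 125, 0]) cylinder(h = 357, r = 24);
translate([421, 125, 0]) cylinder(h = 357, r = 24);
translate([214, 374, 0]) cylinder(h = 357, r = 24);
translate([421, 374, 0]) cylinder(h = 357, r = 24);


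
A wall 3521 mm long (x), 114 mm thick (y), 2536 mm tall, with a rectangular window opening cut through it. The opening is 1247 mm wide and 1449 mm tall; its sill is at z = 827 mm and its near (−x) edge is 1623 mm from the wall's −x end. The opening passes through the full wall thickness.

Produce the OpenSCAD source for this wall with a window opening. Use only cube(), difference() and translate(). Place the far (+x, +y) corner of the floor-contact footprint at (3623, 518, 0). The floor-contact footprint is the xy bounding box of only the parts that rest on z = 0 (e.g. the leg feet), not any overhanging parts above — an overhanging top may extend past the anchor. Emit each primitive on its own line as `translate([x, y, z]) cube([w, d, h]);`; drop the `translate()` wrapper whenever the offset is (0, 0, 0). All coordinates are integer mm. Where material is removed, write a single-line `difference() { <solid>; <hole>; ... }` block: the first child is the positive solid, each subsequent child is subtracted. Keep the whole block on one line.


difference() { translate([102, 404, 0]) cube([3521, 114, 2536]); translate([1725, 404, 827]) cube([1247, 114, 1449]); }


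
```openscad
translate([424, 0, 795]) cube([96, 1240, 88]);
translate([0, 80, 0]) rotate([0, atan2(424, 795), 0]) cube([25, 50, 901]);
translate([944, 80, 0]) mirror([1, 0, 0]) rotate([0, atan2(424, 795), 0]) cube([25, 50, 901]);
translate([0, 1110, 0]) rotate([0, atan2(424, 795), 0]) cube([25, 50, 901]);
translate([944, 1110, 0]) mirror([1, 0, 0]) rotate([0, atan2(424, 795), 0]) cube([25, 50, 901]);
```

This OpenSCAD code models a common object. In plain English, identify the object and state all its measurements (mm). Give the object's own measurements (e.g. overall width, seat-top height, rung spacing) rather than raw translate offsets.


A sawhorse. A 96×1240×88 mm beam (x, y, z) sits on two A-frame leg pairs. Each pair is two raked legs of 25×50 mm section (50 mm along y) splaying symmetrically in x. Each leg rises 795 mm vertically over 424 mm of horizontal reach and is 901 mm long along its own axis. Every leg's outer bottom edge rests on the floor and its outer top edge meets a bottom edge of the beam — the left legs (tilting toward +x) meet the beam's −x bottom edge, the right legs (their mirror images, tilting toward −x) meet its +x bottom edge — so the leg tops tuck under the beam, the beam's underside is 795 mm above the floor, and the feet are 944 mm apart outside-to-outside with the beam centred between them. The two leg pairs are set in 80 mm from either end of the beam.


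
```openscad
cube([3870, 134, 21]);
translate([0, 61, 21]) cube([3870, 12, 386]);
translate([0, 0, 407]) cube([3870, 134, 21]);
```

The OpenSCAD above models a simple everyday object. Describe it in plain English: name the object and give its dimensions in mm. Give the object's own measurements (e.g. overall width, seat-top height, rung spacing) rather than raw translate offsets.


An I-beam lying along x, 3870 mm long. Overall section height 428 mm. Two flanges 134 mm wide (y) and 21 mm thick, one on the floor and one at the top; a web 12 mm thick runs between them, centred on the flange width.


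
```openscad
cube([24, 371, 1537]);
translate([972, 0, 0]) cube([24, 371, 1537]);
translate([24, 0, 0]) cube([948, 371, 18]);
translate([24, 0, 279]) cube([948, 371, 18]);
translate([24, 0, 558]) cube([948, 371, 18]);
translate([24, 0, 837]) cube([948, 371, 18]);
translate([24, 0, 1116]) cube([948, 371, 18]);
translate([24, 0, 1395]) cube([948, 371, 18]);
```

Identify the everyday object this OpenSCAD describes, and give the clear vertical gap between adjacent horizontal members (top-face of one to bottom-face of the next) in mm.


A bookshelf. The clear shelf gap is 261 mm.

Two tall side panels with 6 horizontal boards between them — a bookshelf. The first two shelf undersides are at z = 0 and z = 279; with shelf thickness 18, the clear gap is 279 − 0 − 18 = 261 mm.


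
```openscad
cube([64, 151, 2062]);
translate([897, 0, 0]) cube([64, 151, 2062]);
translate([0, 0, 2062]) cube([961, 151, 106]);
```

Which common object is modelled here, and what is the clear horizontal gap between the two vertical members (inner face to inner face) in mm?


A door frame. The clear opening width is 833 mm.

Two 2062 mm tall posts with a header on top — a door frame. The left jamb is 64 mm wide at x = 0; the right jamb starts at x = 897. The clear opening is 897 − 64 = 833 mm.


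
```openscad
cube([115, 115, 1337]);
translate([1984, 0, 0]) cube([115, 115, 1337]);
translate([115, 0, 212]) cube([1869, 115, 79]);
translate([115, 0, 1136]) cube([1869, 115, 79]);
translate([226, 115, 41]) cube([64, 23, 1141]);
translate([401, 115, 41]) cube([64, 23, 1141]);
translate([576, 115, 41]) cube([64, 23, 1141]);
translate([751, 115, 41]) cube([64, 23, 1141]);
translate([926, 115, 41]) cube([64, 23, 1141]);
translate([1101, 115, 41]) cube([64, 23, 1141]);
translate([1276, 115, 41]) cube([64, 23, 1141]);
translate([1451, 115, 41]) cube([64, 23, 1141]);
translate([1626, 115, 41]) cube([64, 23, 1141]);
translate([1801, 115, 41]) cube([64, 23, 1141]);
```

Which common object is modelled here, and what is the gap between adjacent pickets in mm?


A fence section. The picket gap is 111 mm.

Two posts, two rails, 10 pickets — a fence section. Span 1869 mm holds 10 pickets of 64 mm with 11 equal gaps: ⌊(1869 − 10·64) / 11⌋ = 111 mm.


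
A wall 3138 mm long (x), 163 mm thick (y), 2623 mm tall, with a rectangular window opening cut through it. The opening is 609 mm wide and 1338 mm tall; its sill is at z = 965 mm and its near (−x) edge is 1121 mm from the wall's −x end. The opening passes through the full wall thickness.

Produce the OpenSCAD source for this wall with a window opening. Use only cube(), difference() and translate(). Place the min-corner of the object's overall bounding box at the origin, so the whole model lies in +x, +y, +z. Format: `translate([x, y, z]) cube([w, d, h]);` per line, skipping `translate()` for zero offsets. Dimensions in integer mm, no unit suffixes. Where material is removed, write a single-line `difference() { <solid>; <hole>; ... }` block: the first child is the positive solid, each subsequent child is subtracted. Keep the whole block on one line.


difference() { cube([3138, 163, 2623]); translate([1121, 0, 965]) cube([609, 163, 1338]); }


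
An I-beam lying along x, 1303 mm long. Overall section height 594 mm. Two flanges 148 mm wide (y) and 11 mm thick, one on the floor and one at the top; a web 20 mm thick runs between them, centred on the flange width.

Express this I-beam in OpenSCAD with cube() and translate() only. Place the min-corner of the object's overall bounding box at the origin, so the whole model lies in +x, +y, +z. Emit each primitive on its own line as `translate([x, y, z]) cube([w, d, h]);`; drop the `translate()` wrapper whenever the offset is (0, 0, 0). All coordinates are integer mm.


cube([1303, 148, 11]);
translate([0, 64, 11]) cube([1303, 20, 572]);
translate([0, 0, 583]) cube([1303, 148, 11]);


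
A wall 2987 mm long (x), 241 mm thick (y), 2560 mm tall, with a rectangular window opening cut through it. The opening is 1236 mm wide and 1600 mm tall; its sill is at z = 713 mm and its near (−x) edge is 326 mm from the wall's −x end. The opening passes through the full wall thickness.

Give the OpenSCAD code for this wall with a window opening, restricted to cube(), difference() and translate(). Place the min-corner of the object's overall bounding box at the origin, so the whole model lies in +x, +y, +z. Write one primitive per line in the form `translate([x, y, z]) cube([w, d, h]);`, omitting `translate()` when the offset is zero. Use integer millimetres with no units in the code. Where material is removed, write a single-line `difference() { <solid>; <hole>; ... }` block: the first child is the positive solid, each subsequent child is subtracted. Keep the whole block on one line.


difference() { cube([2987, 241, 2560]); translate([326, 0, 713]) cube([1236, 241, 1600]); }


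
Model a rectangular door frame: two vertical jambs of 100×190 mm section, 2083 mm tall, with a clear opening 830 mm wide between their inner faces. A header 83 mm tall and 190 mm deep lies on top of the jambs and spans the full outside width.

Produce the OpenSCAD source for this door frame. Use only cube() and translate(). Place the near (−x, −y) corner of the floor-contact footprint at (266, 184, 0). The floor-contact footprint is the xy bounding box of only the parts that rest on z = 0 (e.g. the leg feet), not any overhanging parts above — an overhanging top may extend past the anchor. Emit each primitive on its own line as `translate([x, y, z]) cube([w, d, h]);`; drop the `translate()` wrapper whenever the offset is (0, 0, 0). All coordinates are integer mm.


translate([266, 184, 0]) cube([100, 190, 2083]);
translate([1196, 184, 0]) cube([100, 190, 2083]);
translate([266, 184, 2083]) cube([1030, 190, 83]);


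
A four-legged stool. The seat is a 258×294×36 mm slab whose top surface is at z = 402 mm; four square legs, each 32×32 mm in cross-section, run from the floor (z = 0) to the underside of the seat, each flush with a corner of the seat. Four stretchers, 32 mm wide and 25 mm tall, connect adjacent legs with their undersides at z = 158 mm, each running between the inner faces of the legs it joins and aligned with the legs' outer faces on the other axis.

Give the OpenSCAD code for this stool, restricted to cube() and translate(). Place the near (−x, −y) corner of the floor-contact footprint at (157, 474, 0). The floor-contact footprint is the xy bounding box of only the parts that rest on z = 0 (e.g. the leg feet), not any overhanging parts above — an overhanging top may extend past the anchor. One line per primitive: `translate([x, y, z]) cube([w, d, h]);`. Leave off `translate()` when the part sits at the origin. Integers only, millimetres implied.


translate([157, 474, 366]) cube([258, 294, 36]);
translate([157, 474, 0]) cube([32, 32, 366]);
translate([383, 474, 0]) cube([32, 32, 366]);
translate([157, 736, 0]) cube([32, 32, 366]);
translate([383, 736, 0]) cube([32, 32, 366]);
translate([189, 474, 158]) cube([194, 32, 25]);
translate([189, 736, 158]) cube([194, 32, 25]);
translate([157, 506, 158]) cube([32, 230, 25]);
translate([383, 506, 158]) cube([32, 230, 25]);


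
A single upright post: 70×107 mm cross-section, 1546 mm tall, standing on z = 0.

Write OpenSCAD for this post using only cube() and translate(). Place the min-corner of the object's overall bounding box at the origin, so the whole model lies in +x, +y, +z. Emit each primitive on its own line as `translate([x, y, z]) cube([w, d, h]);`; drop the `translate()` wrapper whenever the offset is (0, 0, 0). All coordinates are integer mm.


cube([70, 107, 1546]);


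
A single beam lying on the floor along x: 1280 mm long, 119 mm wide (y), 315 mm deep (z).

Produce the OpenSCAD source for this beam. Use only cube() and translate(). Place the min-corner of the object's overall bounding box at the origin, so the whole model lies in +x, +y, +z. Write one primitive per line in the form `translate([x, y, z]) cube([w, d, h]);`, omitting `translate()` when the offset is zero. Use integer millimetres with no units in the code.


cube([1280, 119, 315]);


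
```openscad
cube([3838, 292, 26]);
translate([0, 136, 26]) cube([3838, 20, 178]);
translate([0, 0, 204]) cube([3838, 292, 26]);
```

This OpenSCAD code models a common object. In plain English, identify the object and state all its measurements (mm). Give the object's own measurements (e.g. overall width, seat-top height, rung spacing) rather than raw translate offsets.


An I-beam lying along x, 3838 mm long. Overall section height 230 mm. Two flanges 292 mm wide (y) and 26 mm thick, one on the floor and one at the top; a web 20 mm thick runs between them, centred on the flange width.


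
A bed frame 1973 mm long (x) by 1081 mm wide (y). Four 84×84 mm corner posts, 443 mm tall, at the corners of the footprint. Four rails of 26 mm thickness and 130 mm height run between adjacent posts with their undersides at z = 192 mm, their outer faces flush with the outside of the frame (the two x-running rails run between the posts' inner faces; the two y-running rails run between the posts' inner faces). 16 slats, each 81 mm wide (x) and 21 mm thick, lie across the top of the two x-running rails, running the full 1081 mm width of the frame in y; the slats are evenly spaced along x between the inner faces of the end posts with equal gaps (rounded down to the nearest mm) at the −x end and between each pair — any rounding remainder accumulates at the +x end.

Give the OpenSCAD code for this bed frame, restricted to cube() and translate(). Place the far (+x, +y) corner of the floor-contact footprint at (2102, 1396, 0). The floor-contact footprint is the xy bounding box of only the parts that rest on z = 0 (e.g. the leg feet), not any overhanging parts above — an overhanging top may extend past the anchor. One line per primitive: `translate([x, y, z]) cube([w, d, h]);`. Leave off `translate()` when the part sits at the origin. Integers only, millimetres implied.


// slat z = rail_z + rail_h = 192 + 130 = 322
// slat gap = ⌊(1805 − 16·81) / 17⌋ = 29
translate([129, 315, 0]) cube([84, 84, 443]);
translate([129, 1312, 0]) cube([84, 84, 443]);
translate([2018, 315, 0]) cube([84, 84, 443]);
translate([2018, 1312, 0]) cube([84, 84, 443]);
translate([213, 315, 192]) cube([1805, 26, 130]);
translate([213, 1370, 192]) cube([1805, 26, 130]);
translate([129, 399, 192]) cube([26, 913, 130]);
translate([2076, 399, 192]) cube([26, 913, 130]);
translate([242, 315, 322]) cube([81, 1081, 21]);
translate([352, 315, 322]) cube([81, 1081, 21]);
translate([462, 315, 322]) cube([81, 1081, 21]);
translate([572, 315, 322]) cube([81, 1081, 21]);
translate([682, 315, 322]) cube([81, 1081, 21]);
translate([792, 315, 322]) cube([81, 1081, 21]);
translate([902, 315, 322]) cube([81, 1081, 21]);
translate([1012, 315, 322]) cube([81, 1081, 21]);
translate([1122, 315, 322]) cube([81, 1081, 21]);
translate([1232, 315, 322]) cube([81, 1081, 21]);
translate([1342, 315, 322]) cube([81, 1081, 21]);
translate([1452, 315, 322]) cube([81, 1081, 21]);
translate([1562, 315, 322]) cube([81, 1081, 21]);
translate([1672, 315, 322]) cube([81, 1081, 21]);
translate([1782, 315, 322]) cube([81, 1081, 21]);
translate([1892, 315, 322]) cube([81, 1081, 21]);


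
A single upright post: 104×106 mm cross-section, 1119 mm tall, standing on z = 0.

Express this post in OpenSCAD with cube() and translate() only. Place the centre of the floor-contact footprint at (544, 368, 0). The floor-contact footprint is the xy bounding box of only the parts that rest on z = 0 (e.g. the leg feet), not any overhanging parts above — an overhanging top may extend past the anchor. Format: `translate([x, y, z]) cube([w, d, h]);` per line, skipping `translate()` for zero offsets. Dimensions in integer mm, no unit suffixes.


translate([492, 315, 0]) cube([104, 106, 1119]);


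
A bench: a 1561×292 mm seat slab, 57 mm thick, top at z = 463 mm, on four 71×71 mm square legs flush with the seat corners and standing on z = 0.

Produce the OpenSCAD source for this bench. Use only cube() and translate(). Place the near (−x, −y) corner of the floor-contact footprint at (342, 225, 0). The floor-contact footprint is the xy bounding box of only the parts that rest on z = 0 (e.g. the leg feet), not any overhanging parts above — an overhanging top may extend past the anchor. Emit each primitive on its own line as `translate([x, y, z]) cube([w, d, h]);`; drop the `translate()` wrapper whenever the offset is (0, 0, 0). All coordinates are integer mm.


translate([342, 225, 406]) cube([1561, 292, 57]);
translate([342, 225, 0]) cube([71, 71, 406]);
translate([342, 446, 0]) cube([71, 71, 406]);
translate([1832, 225, 0]) cube([71, 71, 406]);
translate([1832, 446, 0]) cube([71, 71, 406]);


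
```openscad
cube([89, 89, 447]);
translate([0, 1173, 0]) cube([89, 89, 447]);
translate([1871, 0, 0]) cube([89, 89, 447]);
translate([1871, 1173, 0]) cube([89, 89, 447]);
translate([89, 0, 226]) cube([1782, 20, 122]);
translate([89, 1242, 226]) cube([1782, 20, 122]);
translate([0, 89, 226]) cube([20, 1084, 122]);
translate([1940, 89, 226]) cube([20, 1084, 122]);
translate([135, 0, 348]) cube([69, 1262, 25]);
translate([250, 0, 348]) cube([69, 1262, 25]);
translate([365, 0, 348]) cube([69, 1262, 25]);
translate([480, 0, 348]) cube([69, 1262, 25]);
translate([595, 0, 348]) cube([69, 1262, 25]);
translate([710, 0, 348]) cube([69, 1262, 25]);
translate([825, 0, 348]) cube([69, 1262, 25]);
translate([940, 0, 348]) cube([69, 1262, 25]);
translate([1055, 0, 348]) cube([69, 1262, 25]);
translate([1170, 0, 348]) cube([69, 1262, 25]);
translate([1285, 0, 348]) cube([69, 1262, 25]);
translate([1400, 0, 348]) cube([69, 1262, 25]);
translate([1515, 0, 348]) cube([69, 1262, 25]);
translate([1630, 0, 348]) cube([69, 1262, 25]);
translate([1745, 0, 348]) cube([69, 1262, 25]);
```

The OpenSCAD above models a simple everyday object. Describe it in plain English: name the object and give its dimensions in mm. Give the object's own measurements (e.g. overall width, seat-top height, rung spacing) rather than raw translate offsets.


A bed frame 1960 mm long (x) by 1262 mm wide (y). Four 89×89 mm corner posts, 447 mm tall, at the corners of the footprint. Four rails of 20 mm thickness and 122 mm height run between adjacent posts with their undersides at z = 226 mm, their outer faces flush with the outside of the frame (the two x-running rails run between the posts' inner faces; the two y-running rails run between the posts' inner faces). 15 slats, each 69 mm wide (x) and 25 mm thick, lie across the top of the two x-running rails, running the full 1262 mm width of the frame in y; along x they sit between the end posts with a 46 mm gap after the −x posts and between neighbouring slats, leaving 57 mm before the +x posts.


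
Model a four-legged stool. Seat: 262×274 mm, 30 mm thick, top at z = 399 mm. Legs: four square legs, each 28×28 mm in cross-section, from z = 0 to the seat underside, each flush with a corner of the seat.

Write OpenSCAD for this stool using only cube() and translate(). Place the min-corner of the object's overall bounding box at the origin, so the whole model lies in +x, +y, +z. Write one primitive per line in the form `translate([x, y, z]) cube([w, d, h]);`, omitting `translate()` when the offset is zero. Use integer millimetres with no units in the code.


translate([0, 0, 369]) cube([262, 274, 30]);
cube([28, 28, 369]);
translate([234, 0, 0]) cube([28, 28, 369]);
translate([0, 246, 0]) cube([28, 28, 369]);
translate([234, 246, 0]) cube([28, 28, 369]);


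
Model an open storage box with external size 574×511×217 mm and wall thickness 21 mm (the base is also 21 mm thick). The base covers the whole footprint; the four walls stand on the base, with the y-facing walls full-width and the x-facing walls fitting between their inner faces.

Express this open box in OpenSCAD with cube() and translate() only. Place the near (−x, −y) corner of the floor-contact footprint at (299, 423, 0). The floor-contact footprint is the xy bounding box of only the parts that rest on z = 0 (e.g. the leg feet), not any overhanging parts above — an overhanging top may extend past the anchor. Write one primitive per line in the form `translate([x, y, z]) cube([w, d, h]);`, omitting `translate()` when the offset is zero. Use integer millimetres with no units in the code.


translate([299, 423, 0]) cube([574, 511, 21]);
translate([299, 423, 21]) cube([574, 21, 196]);
translate([299, 913, 21]) cube([574, 21, 196]);
translate([299, 444, 21]) cube([21, 469, 196]);
translate([852, 444, 21]) cube([21, 469, 196]);


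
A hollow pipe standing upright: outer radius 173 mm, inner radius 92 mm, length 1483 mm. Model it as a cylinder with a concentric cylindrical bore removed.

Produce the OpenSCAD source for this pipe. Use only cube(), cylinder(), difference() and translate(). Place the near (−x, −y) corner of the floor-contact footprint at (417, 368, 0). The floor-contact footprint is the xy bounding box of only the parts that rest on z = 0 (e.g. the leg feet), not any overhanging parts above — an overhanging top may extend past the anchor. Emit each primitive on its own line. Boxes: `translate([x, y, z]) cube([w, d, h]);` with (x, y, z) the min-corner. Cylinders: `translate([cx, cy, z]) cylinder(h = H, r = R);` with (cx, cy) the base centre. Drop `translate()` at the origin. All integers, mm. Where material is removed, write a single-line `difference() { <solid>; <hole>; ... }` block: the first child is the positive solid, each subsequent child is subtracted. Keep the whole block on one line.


difference() { translate([590, 541, 0]) cylinder(h = 1483, r = 173); translate([590, 541, 0]) cylinder(h = 1483, r = 92); }


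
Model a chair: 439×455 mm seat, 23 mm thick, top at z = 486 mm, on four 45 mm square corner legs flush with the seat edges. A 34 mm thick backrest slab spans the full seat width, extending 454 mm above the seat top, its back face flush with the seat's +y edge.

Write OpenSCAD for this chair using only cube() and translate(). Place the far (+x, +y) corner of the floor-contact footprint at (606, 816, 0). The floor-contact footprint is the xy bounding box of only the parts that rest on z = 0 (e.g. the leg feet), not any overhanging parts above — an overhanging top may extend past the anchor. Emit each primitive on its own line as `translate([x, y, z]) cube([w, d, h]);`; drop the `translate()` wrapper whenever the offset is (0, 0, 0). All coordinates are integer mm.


// leg_h = 486 - 23 = 463
translate([167, 361, 463]) cube([439, 455, 23]);
translate([167, 361, 0]) cube([45, 45, 463]);
translate([561, 361, 0]) cube([45, 45, 463]);
translate([167, 771, 0]) cube([45, 45, 463]);
translate([561, 771, 0]) cube([45, 45, 463]);
translate([167, 782, 486]) cube([439, 34, 454]);


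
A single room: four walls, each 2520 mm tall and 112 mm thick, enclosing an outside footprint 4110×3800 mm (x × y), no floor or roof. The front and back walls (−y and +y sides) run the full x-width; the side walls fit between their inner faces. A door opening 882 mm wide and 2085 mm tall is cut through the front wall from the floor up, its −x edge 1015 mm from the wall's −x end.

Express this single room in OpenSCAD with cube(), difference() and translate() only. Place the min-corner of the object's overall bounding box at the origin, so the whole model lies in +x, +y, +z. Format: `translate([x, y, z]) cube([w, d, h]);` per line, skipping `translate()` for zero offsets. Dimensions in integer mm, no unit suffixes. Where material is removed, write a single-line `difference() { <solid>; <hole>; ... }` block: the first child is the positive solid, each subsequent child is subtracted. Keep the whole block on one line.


difference() { cube([4110, 112, 2520]); translate([1015, 0, 0]) cube([882, 112, 2085]); }
translate([0, 3688, 0]) cube([4110, 112, 2520]);
translate([0, 112, 0]) cube([112, 3576, 2520]);
translate([3998, 112, 0]) cube([112, 3576, 2520]);


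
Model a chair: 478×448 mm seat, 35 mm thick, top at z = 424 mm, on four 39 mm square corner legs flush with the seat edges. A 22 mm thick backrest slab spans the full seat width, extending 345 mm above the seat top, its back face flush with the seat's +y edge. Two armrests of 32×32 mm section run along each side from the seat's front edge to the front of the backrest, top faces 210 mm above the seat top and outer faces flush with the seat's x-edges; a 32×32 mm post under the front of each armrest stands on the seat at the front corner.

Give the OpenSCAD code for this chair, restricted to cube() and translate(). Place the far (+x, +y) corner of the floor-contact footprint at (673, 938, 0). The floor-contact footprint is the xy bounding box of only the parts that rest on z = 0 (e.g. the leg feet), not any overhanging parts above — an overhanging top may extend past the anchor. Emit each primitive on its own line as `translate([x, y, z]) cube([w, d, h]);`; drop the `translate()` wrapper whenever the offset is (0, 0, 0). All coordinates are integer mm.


// leg_h = 424 - 35 = 389
// arm post h = 210 - 32 = 178
translate([195, 490, 389]) cube([478, 448, 35]);
translate([195, 490, 0]) cube([39, 39, 389]);
translate([634, 490, 0]) cube([39, 39, 389]);
translate([195, 899, 0]) cube([39, 39, 389]);
translate([634, 899, 0]) cube([39, 39, 389]);
translate([195, 916, 424]) cube([478, 22, 345]);
translate([195, 490, 602]) cube([32, 426, 32]);
translate([641, 490, 602]) cube([32, 426, 32]);
translate([195, 490, 424]) cube([32, 32, 178]);
translate([641, 490, 424]) cube([32, 32, 178]);


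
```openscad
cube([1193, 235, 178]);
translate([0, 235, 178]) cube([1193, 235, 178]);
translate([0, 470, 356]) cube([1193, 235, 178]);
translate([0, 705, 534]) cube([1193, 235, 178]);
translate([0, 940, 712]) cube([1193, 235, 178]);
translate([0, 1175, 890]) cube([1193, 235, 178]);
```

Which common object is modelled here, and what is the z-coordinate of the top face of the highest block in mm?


A staircase. The total rise is 1068 mm.

6 identical blocks, each offset up and back from the previous — a staircase. Each step is 178 mm tall and there are 6 of them, so the total rise is 6 × 178 = 1068 mm.


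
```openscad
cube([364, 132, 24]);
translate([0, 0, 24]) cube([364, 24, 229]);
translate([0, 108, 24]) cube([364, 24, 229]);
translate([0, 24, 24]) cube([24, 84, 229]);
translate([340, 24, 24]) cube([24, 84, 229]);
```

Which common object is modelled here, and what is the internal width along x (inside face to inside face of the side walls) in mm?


An open box. The internal width is 316 mm.

A 364×132 base slab with four walls standing on it — an open box. The base is 364 mm wide and the walls are 24 mm thick, so the internal width is 364 − 2 × 24 = 316 mm.


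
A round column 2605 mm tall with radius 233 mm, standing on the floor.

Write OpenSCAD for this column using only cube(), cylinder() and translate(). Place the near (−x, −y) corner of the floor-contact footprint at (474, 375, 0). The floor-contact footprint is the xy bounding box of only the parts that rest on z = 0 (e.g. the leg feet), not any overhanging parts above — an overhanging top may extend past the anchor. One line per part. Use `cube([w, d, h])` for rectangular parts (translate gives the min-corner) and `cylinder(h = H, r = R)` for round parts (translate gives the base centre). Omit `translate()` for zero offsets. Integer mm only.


translate([707, 608, 0]) cylinder(h = 2605, r = 233);
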